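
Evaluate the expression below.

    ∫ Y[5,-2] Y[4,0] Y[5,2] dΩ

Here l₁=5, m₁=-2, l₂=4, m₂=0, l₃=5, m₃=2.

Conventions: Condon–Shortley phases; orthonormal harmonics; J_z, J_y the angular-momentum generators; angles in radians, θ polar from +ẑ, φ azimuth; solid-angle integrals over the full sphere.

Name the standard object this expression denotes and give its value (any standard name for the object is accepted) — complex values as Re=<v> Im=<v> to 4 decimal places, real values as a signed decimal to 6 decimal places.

This is a Gaunt coefficient — the integral of a triple product of spherical harmonics over the sphere.
m-sum 0 ✓  L=14 even ✓  1≤5≤9 ✓
Π(2lᵢ+1) = 11×9×11 = 1089
triangle coeff Δ(5,4,5) = 1/3153150
Σ_t [0,4]: t=0:+1/69120 t=1:−1/1728 t=2:+1/576 t=3:−1/1728 t=4:+1/69120 = 7/11520
(3j)²=2/143 [(5 4 5; 0 0 0)], sign=-1
Σ_t [1,4]: t=1:−1/25920 t=2:+1/1920 t=3:−1/1728 t=4:+1/20736 = -1/20736
(3j)²=1/2574 [(5 4 5; -2 0 2)], sign=+1
⇒ 4πI² = 1/169
I = (-1)√(1/169/(4π)) = -0.02169960

Gaunt coefficient, -0.021700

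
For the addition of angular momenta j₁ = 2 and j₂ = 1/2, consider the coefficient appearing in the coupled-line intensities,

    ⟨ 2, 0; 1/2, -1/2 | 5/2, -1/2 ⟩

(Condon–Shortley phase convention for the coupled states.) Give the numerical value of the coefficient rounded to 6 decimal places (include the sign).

triangle: 0!*4!*1!/6! = 24/720
(j±m)!: 2!*2!*0!*1!*2!*3! = 48
prefactor² = (2J+1)*Δ*N² = 48/5
  k=0: +1/(0!*0!*2!*0!*2!*1!) = 1/4
Σ = 1/4  ⇒  CG² = 48/5*(1/4)² = 3/5
CG = +√(3/5) = +0.774597

+√(3/5) = +0.774597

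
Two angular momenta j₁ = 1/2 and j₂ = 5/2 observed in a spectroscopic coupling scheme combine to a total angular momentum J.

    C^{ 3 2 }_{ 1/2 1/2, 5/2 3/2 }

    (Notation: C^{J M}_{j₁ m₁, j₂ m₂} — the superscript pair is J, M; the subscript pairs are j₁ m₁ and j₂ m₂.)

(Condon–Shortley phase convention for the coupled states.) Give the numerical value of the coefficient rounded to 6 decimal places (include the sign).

j₁+j₂−J=0  J+j₁−j₂=1  J−j₁+j₂=5  j₁+j₂+J+1=7
(j₁±m₁, j₂±m₂, J±M) = (1,0,4,1,5,1)
P² = 480
sum k=0..0:
  [0] +1/24 = 1/24
S = 1/24
C² = P²·S² = 5/6 ; C = +0.912871

+0.912871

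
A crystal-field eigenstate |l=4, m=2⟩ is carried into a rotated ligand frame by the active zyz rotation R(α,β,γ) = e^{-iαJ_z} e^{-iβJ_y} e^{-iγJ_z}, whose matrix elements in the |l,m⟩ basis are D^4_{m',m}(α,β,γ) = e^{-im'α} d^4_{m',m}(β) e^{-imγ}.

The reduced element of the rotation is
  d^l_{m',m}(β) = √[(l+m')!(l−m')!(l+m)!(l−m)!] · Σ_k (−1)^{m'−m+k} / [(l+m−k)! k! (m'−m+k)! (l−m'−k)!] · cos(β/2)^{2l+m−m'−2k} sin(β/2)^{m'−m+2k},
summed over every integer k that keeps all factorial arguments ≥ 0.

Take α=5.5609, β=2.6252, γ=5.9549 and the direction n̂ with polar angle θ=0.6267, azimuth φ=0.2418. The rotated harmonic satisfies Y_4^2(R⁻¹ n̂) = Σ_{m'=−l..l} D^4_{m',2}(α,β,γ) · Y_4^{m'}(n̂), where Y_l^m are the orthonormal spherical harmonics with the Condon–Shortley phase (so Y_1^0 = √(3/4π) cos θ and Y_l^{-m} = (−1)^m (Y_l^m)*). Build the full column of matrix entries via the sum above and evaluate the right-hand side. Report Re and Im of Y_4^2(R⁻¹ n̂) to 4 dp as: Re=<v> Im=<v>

Re=0.2079 Im=-0.1308

Need the full column D^4_{m',2} for m'=−4..4 at α=5.5609, β=2.6252, γ=5.9549.
cos(β/2)=0.255337, sin(β/2)=0.966852
d^4_{-4,2}: single k=6 term ⇒ +0.281817;  D = -0.173181-0.222326i
d^4_{-3,2}: k∈[5..6] ⇒ +0.157880 -0.754568 = -0.596688;  D = -0.036084+0.595596i
d^4_{-2,2}: k∈[4..6] ⇒ +0.055717 -0.639101 +0.763625 = +0.180242;  D = +0.127118-0.127781i
d^4_{-1,2}: k∈[3..5] ⇒ +0.013873 -0.298365 +0.855599 = +0.571107;  D = +0.569874-0.037503i
d^4_{0,2}: k∈[2..4] ⇒ +0.002458 -0.093969 +0.505253 = +0.413742;  D = +0.327721+0.252550i
d^4_{1,2}: k∈[1..3] ⇒ +0.000290 -0.020809 +0.198910 = +0.178391;  D = +0.034031+0.175115i
d^4_{2,2}: k∈[0..2] ⇒ +0.000018 -0.003109 +0.055717 = +0.052626;  D = -0.026620+0.045397i
d^4_{3,2}: k∈[0..1] ⇒ -0.000256 +0.011011 = +0.010755;  D = -0.010215+0.003365i
d^4_{4,2}: single k=0 term ⇒ +0.001371;  D = -0.001260-0.000539i
Y_4^{m'}(θ=0.6267,φ=0.2418) and Σ D·Y over m':
  (-0.1732-0.2223i)·(+0.0297-0.0431i)  (-0.0361+0.5956i)·(+0.1530-0.1357i)  (+0.1271-0.1278i)·(+0.3659-0.1922i)  (+0.5699-0.0375i)·(+0.3474-0.0857i)  (+0.3277+0.2525i)·(-0.1711+0.0000i)  (+0.0340+0.1751i)·(-0.3474-0.0857i)  (-0.0266+0.0454i)·(+0.3659+0.1922i)  (-0.0102+0.0034i)·(-0.1530-0.1357i)  (-0.0013-0.0005i)·(+0.0297+0.0431i)
Y_4^2(R⁻¹ n̂) = +0.207941-0.130832i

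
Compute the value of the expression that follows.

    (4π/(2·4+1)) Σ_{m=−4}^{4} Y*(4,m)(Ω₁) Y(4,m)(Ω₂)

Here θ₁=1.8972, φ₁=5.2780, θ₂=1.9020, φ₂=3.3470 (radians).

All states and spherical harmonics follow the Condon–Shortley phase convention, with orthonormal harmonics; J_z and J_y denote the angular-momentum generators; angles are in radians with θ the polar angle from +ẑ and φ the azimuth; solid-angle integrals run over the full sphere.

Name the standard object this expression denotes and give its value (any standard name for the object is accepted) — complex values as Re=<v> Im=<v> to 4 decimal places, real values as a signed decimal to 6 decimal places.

This sum is the spherical-harmonic addition theorem: it equals the Legendre polynomial P_l(cos γ) of the angle γ between the two directions.
Addition theorem: P_4(cos γ) = (4π/9) Σ_m Y*_{lm}(Ω₁) Y_{lm}(Ω₂), m = −4…4:
  m=-4: Y*=-0.227198+0.274357i  Y=+0.241010-0.259139i  product +0.016340+0.124999i
  m=-3: Y*=+0.338357+0.042873i  Y=+0.280890-0.198932i  product +0.103570-0.055268i
  m=-2: Y*=+0.035805+0.076139i  Y=-0.071252+0.031037i  product -0.004914-0.004314i
  m=-1: Y*=+0.175593-0.276615i  Y=-0.321841+0.067054i  product -0.037965+0.100800i
  m=+0: Y*=+0.030219-0.000000i  Y=+0.023174+0.000000i  product +0.000700+0.000000i
  m=+1: Y*=-0.175593-0.276615i  Y=+0.321841+0.067054i  product -0.037965-0.100800i
  m=+2: Y*=+0.035805-0.076139i  Y=-0.071252-0.031037i  product -0.004914+0.004314i
  m=+3: Y*=-0.338357+0.042873i  Y=-0.280890-0.198932i  product +0.103570+0.055268i
  m=+4: Y*=-0.227198-0.274357i  Y=+0.241010+0.259139i  product +0.016340-0.124999i
Accumulated sum +0.154761+0.000000i; after 4π/(2l+1) scaling, +0.216086+0.000000i ⇒ P_4 = 0.216086

Legendre polynomial (addition theorem), +0.216086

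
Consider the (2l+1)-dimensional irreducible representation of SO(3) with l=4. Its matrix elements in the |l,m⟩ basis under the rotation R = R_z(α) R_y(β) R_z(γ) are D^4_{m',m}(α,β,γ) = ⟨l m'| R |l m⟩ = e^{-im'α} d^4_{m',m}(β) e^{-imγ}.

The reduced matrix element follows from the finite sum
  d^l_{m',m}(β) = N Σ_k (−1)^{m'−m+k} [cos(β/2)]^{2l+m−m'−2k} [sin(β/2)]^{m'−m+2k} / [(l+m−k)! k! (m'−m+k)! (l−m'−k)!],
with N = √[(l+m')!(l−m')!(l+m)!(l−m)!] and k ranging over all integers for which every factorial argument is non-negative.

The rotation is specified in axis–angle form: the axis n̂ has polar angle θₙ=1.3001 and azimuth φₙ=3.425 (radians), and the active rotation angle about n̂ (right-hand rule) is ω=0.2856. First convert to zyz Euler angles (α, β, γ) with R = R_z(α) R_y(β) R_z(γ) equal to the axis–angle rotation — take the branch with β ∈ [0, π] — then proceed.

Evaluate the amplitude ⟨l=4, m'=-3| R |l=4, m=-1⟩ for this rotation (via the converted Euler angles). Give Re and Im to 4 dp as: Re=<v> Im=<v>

Axis–angle → zyz. n̂ = (sinθₙcosφₙ, sinθₙsinφₙ, cosθₙ) = (-0.925146, -0.269446, +0.267402), ω = 0.2856.
R = I cosω + sinω [n̂]ₓ + (1−cosω) n̂n̂ᵀ gives
  R = [+0.994163, -0.065239, -0.085933; +0.085434, +0.962434, +0.257726; +0.065891, -0.263563, +0.962389]
β = atan2(√(R₁₃²+R₂₃²), R₃₃) = 0.275132; α = atan2(R₂₃, R₁₃) mod 2π = 1.892632; γ = atan2(R₃₂, −R₃₁) mod 2π = 4.467409
First d^4_{-3,-1}(β=0.2751), then the phase factors e^{-i(-3)α} and e^{-i(-1)γ}:
With c≡cos(β/2)=0.990553 and s≡sin(β/2)=0.137133, N=[1·5040·6·120]^{1/2}=1904.940944
The bounds max(0,m−m')=2 and min(l+m,l−m')=3 give 2 terms
  k=2: (−1)^0·1904.9409/(240)·0.9906^6·0.1371^2 = +0.141000
  k=3: (−1)^1·1904.9409/(144)·0.9906^4·0.1371^4 = -0.004504
d^4_{-3,-1}(0.2751) = +0.141000 -0.004504 = +0.136496
Attach z-rotation phases: D = e^{-i(-3)(1.8926)}·(+0.136496)·e^{-i(-1)(4.4674)} = -0.102571-0.090057i

Re=-0.1026 Im=-0.0901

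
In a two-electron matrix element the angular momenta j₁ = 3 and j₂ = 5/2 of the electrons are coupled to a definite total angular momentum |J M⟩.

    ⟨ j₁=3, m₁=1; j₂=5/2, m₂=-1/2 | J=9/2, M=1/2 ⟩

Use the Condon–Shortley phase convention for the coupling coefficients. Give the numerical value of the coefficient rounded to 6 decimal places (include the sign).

triangle: 1!·5!·4!/11! = 2880/39916800
(j±m)!: 4!·2!·2!·3!·5!·4! = 1658880
prefactor² = (2J+1)·Δ·N² = 92160/77
  k=0: +1/(0!·1!·2!·2!·3!·2!) = 1/48
  k=1: −1/(1!·0!·1!·1!·4!·3!) = -1/144
Σ = 1/72  ⇒  CG² = 92160/77·(1/72)² = 160/693
CG = +√(160/693) = +0.480500

+0.480500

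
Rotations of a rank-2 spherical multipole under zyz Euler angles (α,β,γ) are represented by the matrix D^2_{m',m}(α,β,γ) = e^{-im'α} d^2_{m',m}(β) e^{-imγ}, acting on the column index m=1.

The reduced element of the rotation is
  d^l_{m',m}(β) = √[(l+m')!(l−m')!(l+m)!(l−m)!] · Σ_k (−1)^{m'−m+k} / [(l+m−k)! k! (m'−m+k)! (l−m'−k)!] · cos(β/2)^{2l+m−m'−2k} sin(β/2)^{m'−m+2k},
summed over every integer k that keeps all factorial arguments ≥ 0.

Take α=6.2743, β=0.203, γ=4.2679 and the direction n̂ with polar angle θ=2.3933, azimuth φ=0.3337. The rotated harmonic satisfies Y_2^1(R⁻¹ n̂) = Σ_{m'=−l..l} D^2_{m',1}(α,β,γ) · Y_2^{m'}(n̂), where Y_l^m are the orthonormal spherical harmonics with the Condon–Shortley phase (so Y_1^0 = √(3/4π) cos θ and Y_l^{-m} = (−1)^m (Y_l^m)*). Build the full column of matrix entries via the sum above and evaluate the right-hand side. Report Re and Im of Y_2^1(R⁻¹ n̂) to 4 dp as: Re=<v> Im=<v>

Re=-0.2455 Im=0.2737

Need the full column D^2_{m',1} for m'=−2..2 at α=6.2743, β=0.2030, γ=4.2679.
cos(β/2)=0.994853, sin(β/2)=0.101326
d^2_{-2,1}: single k=3 term ⇒ +0.002070;  D = -0.000857+0.001884i
d^2_{-1,1}: k∈[2..3] ⇒ +0.030485 -0.000105 = +0.030379;  D = -0.012819+0.027542i
d^2_{0,1}: k∈[1..2] ⇒ +0.244384 -0.002535 = +0.241849;  D = -0.103994+0.218349i
d^2_{1,1}: k∈[0..1] ⇒ +0.979572 -0.030485 = +0.949087;  D = -0.415701+0.853205i
d^2_{2,1}: single k=0 term ⇒ -0.199539;  D = +0.088989-0.178597i
Y_2^{m'}(θ=2.3933,φ=0.3337) and Σ D·Y over m':
  (-0.0009+0.0019i)·(+0.1404-0.1107i)  (-0.0128+0.0275i)·(-0.3640+0.1262i)  (-0.1040+0.2183i)·(+0.1928+0.0000i)  (-0.4157+0.8532i)·(+0.3640+0.1262i)  (+0.0890-0.1786i)·(+0.1404+0.1107i)
Y_2^1(R⁻¹ n̂) = -0.245454+0.273658i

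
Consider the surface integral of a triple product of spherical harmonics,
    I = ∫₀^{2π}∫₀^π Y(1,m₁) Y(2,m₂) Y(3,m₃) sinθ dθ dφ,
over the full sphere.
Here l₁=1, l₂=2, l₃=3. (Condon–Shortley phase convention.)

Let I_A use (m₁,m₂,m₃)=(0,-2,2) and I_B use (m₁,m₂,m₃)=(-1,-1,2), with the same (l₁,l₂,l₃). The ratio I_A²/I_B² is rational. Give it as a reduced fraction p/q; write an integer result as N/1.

l's match ⇒ only the (l;m) 3-j factors differ between A and B.
A: triangle coeff Δ(1,2,3) = 1/105; Σ_t [0,0]: t=0:+1/24 = 1/24; (3j)²=1/21 [(1 2 3; 0 -2 2)], sign=-1
B: triangle coeff Δ(1,2,3) = 1/105; Σ_t [0,0]: t=0:+1/12 = 1/12; (3j)²=2/21 [(1 2 3; -1 -1 2)], sign=-1
I_A²/I_B² = (1/21)/(2/21) = 1/2

1/2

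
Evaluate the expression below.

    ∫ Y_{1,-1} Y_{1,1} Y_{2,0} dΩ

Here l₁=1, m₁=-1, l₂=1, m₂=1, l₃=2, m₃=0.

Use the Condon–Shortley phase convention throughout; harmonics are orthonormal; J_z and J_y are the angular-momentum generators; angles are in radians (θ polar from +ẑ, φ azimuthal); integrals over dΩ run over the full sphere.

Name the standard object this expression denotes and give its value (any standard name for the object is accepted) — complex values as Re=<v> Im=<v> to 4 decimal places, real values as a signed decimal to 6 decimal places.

Gaunt coefficient, +0.126157

This is a Gaunt coefficient — the integral of a triple product of spherical harmonics over the sphere.
Checks pass: Σm=0; 4 even; l₃=2∈[0,2].
(2·1+1)(2·1+1)(2·2+1) = 45
Δ: 0! 2! 2! / 5! → 1/30
sum: t=0:+1/1 = 1/1
3j²(1 1 2; 0 0 0) = Δ·Π!·Σ² = 2/15  (sign +1)
sum: t=0:+1/4 = 1/4
3j²(1 1 2; -1 1 0) = Δ·Π!·Σ² = 1/30  (sign +1)
combine: 4πI² = 45·2/15·1/30 = 1/5
take √, sign +1: I = 0.12615663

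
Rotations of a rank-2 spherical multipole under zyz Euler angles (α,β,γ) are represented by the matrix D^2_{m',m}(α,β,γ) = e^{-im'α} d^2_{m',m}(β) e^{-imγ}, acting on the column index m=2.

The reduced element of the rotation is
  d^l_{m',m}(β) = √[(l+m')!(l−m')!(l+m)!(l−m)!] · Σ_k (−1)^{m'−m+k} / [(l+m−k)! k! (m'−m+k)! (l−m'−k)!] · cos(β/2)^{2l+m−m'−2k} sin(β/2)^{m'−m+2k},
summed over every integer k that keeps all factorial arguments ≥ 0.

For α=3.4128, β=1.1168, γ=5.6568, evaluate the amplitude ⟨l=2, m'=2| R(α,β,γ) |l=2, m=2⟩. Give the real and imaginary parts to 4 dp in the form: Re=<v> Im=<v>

D^2_{2,2}(3.4128,1.1168,5.6568) = e^{-i·2·3.4128}·d^2_{2,2}(1.1168)·e^{-i·2·5.6568}. Compute d first:
Half-angle: c=0.848104, s=0.529830. N=√(24·1·24·1)=24.000000
The bounds max(0,m−m')=0 and min(l+m,l−m')=0 give 1 term
  k=0: (−1)^0·24.0000/(24)·0.8481^4·0.5298^0 = +0.517364
d^2_{2,2}(1.1168) = +0.517364
Phases: e^{-i·(2)·3.4128}=+0.856465-0.516206i, e^{-i·(2)·5.6568}=+0.312692+0.949855i ⇒ D=+0.392229+0.337375i

Re=0.3922 Im=0.3374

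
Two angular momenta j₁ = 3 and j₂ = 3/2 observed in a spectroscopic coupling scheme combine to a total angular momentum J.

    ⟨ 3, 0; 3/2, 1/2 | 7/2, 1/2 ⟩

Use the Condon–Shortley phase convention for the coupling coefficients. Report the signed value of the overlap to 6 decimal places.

−√(2/21) ≈ -0.308607

j₁+j₂−J=1  J+j₁−j₂=5  J−j₁+j₂=2  j₁+j₂+J+1=9
(j₁±m₁, j₂±m₂, J±M) = (3,3,2,1,4,3)
P² = 384/7
sum k=0..1:
  [0] +1/24 = 1/24
  [1] −1/12 = -1/12
S = -1/24
C² = P²·S² = 2/21 ; C = -0.308607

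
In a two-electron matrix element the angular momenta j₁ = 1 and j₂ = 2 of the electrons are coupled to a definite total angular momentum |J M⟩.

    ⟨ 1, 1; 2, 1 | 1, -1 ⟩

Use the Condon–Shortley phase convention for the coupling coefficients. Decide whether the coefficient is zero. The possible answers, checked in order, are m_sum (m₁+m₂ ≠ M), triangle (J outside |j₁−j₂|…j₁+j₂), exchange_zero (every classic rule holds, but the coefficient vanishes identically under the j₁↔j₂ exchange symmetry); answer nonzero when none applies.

m_sum

m-sum: m₁+m₂ = 1+1 = 2, M = -1  ✗ ⇒ coefficient is 0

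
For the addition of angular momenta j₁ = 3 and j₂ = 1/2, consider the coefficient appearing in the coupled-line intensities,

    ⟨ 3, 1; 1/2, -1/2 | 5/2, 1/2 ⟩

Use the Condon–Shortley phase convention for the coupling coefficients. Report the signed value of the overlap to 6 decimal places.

+√(4/7) ≈ +0.755929

j₁+j₂−J=1  J+j₁−j₂=5  J−j₁+j₂=0  j₁+j₂+J+1=7
(j₁±m₁, j₂±m₂, J±M) = (4,2,0,1,3,2)
P² = 576/7
sum k=0..0:
  [0] +1/12 = 1/12
S = 1/12
C² = P²·S² = 4/7 ; C = +0.755929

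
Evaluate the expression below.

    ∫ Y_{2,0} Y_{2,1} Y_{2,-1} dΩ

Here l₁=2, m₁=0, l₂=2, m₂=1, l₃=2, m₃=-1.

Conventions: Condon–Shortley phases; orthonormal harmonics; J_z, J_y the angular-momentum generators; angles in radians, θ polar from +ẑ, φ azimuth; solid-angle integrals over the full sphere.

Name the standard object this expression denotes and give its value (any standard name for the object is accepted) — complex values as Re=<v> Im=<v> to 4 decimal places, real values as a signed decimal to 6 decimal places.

This is a Gaunt coefficient — the integral of a triple product of spherical harmonics over the sphere.
Checks pass: Σm=0; 6 even; l₃=2∈[0,4].
(2·2+1)(2·2+1)(2·2+1) = 125
Δ: 2! 2! 2! / 7! → 1/630
sum: t=0:+1/8 t=1:−1/1 t=2:+1/8 = -3/4
3j²(2 2 2; 0 0 0) = Δ·Π!·Σ² = 2/35  (sign -1)
sum: t=1:−1/2 t=2:+1/4 = -1/4
3j²(2 2 2; 0 1 -1) = Δ·Π!·Σ² = 1/70  (sign +1)
combine: 4πI² = 125·2/35·1/70 = 5/49
take √, sign -1: I = -0.09011188

Gaunt coefficient, -0.090112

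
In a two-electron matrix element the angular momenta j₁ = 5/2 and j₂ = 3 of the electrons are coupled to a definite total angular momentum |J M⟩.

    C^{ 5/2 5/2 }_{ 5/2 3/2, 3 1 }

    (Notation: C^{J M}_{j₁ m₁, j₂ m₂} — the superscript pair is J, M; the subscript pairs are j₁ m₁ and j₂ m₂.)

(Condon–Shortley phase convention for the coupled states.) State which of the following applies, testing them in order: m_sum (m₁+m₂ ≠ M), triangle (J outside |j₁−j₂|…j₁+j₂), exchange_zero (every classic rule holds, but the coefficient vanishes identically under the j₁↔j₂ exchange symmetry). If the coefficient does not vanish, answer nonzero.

nonzero

m-sum: m₁+m₂ = 3/2+1 = 5/2, M = 5/2  ✓
triangle: |j₁−j₂| = 1/2 ≤ J = 5/2 ≤ j₁+j₂ = 11/2  ✓
exchange: j₁≠j₂ or m₁≠m₂ — the exchange symmetry imposes no constraint here
value check: CG = −√(2/7) = -0.534522 ≠ 0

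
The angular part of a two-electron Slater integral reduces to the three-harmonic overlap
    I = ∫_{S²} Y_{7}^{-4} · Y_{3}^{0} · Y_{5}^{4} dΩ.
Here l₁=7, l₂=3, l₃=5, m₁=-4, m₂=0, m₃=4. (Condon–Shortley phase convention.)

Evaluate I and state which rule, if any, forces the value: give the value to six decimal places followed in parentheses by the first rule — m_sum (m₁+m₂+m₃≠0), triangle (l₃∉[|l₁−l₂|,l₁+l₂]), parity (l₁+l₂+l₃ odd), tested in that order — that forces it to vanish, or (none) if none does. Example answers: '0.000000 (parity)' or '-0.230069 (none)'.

L=15 odd ⇒ parity kills the (l;000) factor ⇒ I = 0

0.000000 (parity)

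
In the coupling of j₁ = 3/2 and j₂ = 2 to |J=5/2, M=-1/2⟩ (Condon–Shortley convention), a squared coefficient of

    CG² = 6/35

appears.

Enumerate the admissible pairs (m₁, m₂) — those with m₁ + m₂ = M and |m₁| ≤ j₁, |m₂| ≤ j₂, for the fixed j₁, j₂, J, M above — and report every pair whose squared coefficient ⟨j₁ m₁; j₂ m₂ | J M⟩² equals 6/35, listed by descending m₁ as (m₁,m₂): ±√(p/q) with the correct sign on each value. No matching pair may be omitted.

Admissible pairs with m₁+m₂ = M = -1/2: (-3/2,1), (-1/2,0), (1/2,-1), (3/2,-2)
  (m₁,m₂)=(3/2,-2): CG² = 6/35, CG = +√(6/35)   ← matches the target
  (m₁,m₂)=(1/2,-1): CG² = 5/14, CG = +√(5/14)
  (m₁,m₂)=(-1/2,0): CG² = 3/35, CG = −√(3/35)
  (m₁,m₂)=(-3/2,1): CG² = 27/70, CG = −√(27/70)
Pairs with CG² = 6/35: (3/2,-2): +√(6/35)

(3/2,-2): +√(6/35)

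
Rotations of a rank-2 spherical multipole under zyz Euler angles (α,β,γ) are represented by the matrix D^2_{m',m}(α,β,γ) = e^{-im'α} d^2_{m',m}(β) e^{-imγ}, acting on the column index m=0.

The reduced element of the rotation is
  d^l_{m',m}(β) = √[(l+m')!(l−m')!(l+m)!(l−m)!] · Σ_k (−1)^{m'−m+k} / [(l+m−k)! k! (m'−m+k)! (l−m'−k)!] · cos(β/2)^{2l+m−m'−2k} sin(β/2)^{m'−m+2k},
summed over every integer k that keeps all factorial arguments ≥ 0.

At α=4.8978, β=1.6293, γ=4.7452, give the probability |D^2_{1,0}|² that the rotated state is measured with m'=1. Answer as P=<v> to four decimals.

Split into d^2_{1,0}(β=1.6293) × two z-phases.
c=cos(1.629300/2)=0.686123, s=sin(1.629300/2)=0.727486; N=√[6·1·2·2]=4.898979
k∈{0,1} keeps every argument non-negative
  k=0: (−1)^1·4.8990/(2)·0.6861^3·0.7275^1 = -0.575580
  k=1: (−1)^2·4.8990/(2)·0.6861^1·0.7275^3 = +0.647069
d^2_{1,0}(1.6293) = -0.575580 +0.647069 = +0.071489
|D^2_{1,0}|² = |d^2_{1,0}(β)|² = (+0.071489)² = 0.005111 (the z-rotation phases have unit modulus)

P=0.0051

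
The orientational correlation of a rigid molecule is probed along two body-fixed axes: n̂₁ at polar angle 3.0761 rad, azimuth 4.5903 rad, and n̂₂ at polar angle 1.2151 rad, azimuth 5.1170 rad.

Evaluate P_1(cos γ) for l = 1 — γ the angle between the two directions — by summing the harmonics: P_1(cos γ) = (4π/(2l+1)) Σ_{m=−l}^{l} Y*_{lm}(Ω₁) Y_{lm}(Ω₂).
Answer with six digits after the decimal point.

Addition theorem: P_1(cos γ) = (4π/3) Σ_m Y*_{lm}(Ω₁) Y_{lm}(Ω₂), m = −1…1:
  term(m=-1) = (0.006331, -0.003681)   from Y*(Ω₁)=(-0.002754, -0.022443), Y(Ω₂)=(0.127494, 0.297717)
  term(m=+0) = (-0.082959, -0.000000)   from Y*(Ω₁)=(-0.487555, -0.000000), Y(Ω₂)=(0.170152, 0.000000)
  term(m=+1) = (0.006331, 0.003681)   from Y*(Ω₁)=(0.002754, -0.022443), Y(Ω₂)=(-0.127494, 0.297717)
Σ over m = (-0.070298, 0.000000); ×(4π/3) → (-0.294462, 0.000000). Real part: -0.294462

-0.294462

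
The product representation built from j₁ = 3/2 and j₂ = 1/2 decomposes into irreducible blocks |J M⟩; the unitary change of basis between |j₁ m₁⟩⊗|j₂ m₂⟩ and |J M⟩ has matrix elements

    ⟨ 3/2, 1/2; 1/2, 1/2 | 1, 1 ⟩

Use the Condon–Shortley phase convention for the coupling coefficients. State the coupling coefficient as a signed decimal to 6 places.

√[3·1!2!0!/4! · 2!1!1!0!2!0!] = √(1)
  +(−1)^1/∏(1,0,0,0,2,0)! = -1/2  (running -1/2)
⟨..|..⟩ = √(1)·(-1/2) = -0.500000

−√(1/4) = -0.500000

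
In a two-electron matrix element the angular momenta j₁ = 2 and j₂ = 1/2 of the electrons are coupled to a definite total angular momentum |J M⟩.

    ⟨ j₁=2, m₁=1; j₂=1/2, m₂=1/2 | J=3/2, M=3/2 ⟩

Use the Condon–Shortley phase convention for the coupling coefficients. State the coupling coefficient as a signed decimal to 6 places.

j₁+j₂−J=1  J+j₁−j₂=3  J−j₁+j₂=0  j₁+j₂+J+1=5
(j₁±m₁, j₂±m₂, J±M) = (3,1,1,0,3,0)
P² = 36/5
sum k=1..1:
  [1] −1/6 = -1/6
S = -1/6
C² = P²·S² = 1/5 ; C = -0.447214

-0.447214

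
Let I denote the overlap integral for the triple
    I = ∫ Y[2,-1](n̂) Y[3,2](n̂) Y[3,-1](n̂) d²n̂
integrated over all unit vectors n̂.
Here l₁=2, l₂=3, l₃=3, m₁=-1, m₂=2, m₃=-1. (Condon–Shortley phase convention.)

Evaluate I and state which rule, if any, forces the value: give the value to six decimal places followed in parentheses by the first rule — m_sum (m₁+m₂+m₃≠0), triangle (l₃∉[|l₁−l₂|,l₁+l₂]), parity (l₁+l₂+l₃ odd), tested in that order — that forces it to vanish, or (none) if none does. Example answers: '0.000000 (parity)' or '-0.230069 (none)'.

Checks pass: Σm=0; 8 even; l₃=3∈[1,5].
(2·2+1)(2·3+1)(2·3+1) = 245
Δ: 2! 2! 4! / 9! → 1/3780
sum: t=0:+1/24 t=1:−1/4 t=2:+1/24 = -1/6
3j²(2 3 3; 0 0 0) = Δ·Π!·Σ² = 4/105  (sign +1)
sum: t=1:−1/48 t=2:+1/12 = 1/16
3j²(2 3 3; -1 2 -1) = Δ·Π!·Σ² = 1/28  (sign +1)
combine: 4πI² = 245·4/105·1/28 = 1/3
take √, sign +1: I = 0.16286750
No selection rule forces the value: the integral is nonzero (none).

0.162868 (none)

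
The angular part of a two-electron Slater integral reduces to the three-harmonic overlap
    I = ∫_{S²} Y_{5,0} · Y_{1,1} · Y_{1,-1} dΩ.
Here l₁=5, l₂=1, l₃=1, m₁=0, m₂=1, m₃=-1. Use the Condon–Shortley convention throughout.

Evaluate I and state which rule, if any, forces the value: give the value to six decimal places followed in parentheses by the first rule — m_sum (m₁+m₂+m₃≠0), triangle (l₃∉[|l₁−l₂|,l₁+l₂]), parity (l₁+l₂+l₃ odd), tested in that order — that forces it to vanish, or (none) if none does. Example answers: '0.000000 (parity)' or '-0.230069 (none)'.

0.000000 (triangle)

|5−1|≤1≤5+1 violated ⇒ I = 0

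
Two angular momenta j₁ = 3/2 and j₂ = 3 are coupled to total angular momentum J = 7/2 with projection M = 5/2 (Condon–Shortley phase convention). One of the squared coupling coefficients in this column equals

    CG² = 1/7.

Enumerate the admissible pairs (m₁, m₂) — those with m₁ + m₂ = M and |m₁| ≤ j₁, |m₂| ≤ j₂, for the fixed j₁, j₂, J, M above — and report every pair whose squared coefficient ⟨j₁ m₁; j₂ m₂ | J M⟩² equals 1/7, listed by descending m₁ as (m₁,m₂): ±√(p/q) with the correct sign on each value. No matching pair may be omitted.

(1/2,2): −√(1/7)

Admissible pairs with m₁+m₂ = M = 5/2: (-1/2,3), (1/2,2), (3/2,1)
  (m₁,m₂)=(3/2,1): CG² = 10/21, CG = +√(10/21)
  (m₁,m₂)=(1/2,2): CG² = 1/7, CG = −√(1/7)   ← matches the target
  (m₁,m₂)=(-1/2,3): CG² = 8/21, CG = −√(8/21)
Pairs with CG² = 1/7: (1/2,2): −√(1/7)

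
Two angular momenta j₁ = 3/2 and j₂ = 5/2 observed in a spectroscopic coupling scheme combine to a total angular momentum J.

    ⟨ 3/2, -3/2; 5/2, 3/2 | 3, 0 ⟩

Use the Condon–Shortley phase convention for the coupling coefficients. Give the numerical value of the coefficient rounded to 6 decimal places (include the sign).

−√(3/10) = -0.547723

√[7·1!2!4!/8! · 0!3!4!1!3!3!] = √(216/5)
  +(−1)^1/∏(1,0,2,3,0,1)! = -1/12  (running -1/12)
⟨..|..⟩ = √(216/5)·(-1/12) = -0.547723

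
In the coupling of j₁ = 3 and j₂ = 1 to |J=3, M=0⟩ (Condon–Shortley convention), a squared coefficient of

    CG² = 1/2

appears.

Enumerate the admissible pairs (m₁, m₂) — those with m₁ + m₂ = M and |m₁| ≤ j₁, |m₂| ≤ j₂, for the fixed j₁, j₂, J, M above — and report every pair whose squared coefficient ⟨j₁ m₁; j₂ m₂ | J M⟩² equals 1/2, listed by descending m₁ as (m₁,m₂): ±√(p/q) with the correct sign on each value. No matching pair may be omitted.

Admissible pairs with m₁+m₂ = M = 0: (-1,1), (0,0), (1,-1)
  (m₁,m₂)=(1,-1): CG² = 1/2, CG = +√(1/2)   ← matches the target
  (m₁,m₂)=(0,0): CG² = 0/1, CG = 0
  (m₁,m₂)=(-1,1): CG² = 1/2, CG = −√(1/2)   ← matches the target
Pairs with CG² = 1/2: (1,-1): +√(1/2); (-1,1): −√(1/2)

(1,-1): +√(1/2); (-1,1): −√(1/2)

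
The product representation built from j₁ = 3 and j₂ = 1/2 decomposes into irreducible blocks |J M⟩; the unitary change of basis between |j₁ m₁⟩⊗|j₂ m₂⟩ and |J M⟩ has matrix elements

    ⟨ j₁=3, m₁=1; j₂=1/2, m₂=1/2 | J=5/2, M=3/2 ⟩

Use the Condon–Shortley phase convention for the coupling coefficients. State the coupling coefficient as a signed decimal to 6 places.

−√(2/7) = -0.534522

triangle: 1!×5!×0!/7! = 120/5040
(j±m)!: 4!×2!×1!×0!×4!×1! = 1152
prefactor² = (2J+1)×Δ×N² = 1152/7
  k=1: −1/(1!×0!×1!×0!×4!×0!) = -1/24
Σ = -1/24  ⇒  CG² = 1152/7×(-1/24)² = 2/7
CG = −√(2/7) = -0.534522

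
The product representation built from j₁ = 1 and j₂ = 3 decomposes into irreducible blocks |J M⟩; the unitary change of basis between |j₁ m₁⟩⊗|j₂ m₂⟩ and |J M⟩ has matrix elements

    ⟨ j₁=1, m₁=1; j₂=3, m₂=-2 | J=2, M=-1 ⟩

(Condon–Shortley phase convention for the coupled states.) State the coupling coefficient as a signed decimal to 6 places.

+√(10/21) ≈ +0.690066

triangle: 2!×0!×4!/7! = 48/5040
(j±m)!: 2!×0!×1!×5!×1!×3! = 1440
prefactor² = (2J+1)×Δ×N² = 480/7
  k=0: +1/(0!×2!×0!×1!×0!×3!) = 1/12
Σ = 1/12  ⇒  CG² = 480/7×(1/12)² = 10/21
CG = +√(10/21) = +0.690066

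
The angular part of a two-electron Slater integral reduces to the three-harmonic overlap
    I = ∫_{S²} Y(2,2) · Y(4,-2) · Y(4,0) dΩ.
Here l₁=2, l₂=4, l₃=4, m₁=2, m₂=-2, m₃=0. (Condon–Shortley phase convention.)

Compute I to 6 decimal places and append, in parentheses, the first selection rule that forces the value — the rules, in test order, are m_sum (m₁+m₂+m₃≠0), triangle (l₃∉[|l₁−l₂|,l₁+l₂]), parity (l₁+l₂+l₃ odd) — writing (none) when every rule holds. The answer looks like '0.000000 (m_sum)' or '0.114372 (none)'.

Checks pass: Σm=0; 10 even; l₃=4∈[2,6].
(2·2+1)(2·4+1)(2·4+1) = 405
Δ: 2! 2! 6! / 11! → 1/13860
sum: t=0:+1/192 t=1:−1/36 t=2:+1/192 = -5/288
3j²(2 4 4; 0 0 0) = Δ·Π!·Σ² = 20/693  (sign -1)
sum: t=0:+1/192 = 1/192
3j²(2 4 4; 2 -2 0) = Δ·Π!·Σ² = 3/77  (sign +1)
combine: 4πI² = 405·20/693·3/77 = 2700/5929
take √, sign -1: I = -0.19036462
No selection rule forces the value: the integral is nonzero (none).

-0.190365 (none)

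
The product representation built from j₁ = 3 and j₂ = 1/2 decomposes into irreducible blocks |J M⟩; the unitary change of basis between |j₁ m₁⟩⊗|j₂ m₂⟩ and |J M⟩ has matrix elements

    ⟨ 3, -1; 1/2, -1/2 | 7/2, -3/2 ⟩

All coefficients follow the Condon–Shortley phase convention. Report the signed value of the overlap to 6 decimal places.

j₁+j₂−J=0  J+j₁−j₂=6  J−j₁+j₂=1  j₁+j₂+J+1=8
(j₁±m₁, j₂±m₂, J±M) = (2,4,0,1,2,5)
P² = 11520/7
sum k=0..0:
  [0] +1/48 = 1/48
S = 1/48
C² = P²·S² = 5/7 ; C = +0.845154

+0.845154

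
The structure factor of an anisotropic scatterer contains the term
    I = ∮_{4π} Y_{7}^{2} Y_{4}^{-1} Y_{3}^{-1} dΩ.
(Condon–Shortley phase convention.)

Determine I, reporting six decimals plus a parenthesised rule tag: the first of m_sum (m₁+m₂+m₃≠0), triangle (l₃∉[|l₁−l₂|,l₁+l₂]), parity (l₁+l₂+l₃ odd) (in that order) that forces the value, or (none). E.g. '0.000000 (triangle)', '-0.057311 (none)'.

m-sum 0 ✓  L=14 even ✓  3≤3≤11 ✓
Π(2lᵢ+1) = 15×9×7 = 945
triangle coeff Δ(7,4,3) = 1/45045
Σ_t [4,4]: t=4:+1/20736 = 1/20736
(3j)²=35/1287 [(7 4 3; 0 0 0)], sign=-1
Σ_t [3,3]: t=3:−1/34560 = -1/34560
(3j)²=4/143 [(7 4 3; 2 -1 -1)], sign=-1
⇒ 4πI² = 14700/20449
I = (+1)√(14700/20449/(4π)) = 0.23917605
No selection rule forces the value: the integral is nonzero (none).

0.239176 (none)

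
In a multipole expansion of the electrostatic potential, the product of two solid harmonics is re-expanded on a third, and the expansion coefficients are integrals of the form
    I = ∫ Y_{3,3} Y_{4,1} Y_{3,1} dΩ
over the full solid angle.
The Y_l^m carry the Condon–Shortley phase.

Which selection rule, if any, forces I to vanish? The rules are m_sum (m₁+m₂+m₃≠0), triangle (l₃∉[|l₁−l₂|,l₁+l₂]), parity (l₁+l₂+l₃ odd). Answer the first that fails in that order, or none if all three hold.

azimuthal sum: 3 + 1 + 1 = 5  ✗
1 ≤ 3 ≤ 7 (triangle on l)
L = 3 + 4 + 3 = 10 (even)

m_sum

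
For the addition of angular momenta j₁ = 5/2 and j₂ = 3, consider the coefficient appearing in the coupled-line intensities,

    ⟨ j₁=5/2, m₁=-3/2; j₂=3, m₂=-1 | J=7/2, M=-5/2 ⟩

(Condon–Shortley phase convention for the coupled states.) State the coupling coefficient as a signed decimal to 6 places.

-0.398410

√[8·2!3!4!/10! · 1!4!2!4!1!6!] = √(18432/35)
  +(−1)^1/∏(1,1,3,1,0,3)! = -1/36  (running -1/36)
  +(−1)^2/∏(2,0,2,0,1,4)! = 1/96  (running -5/288)
⟨..|..⟩ = √(18432/35)·(-5/288) = -0.398410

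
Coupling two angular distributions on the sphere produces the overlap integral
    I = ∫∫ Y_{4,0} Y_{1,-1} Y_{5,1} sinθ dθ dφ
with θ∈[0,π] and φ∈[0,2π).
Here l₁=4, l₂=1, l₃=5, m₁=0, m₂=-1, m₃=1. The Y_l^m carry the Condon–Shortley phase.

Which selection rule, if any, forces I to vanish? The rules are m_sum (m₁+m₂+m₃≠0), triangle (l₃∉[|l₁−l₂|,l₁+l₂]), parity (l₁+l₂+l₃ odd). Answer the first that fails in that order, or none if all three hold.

Σmᵢ = 0  ✓
l₃∈[|l₁−l₂|,l₁+l₂]=[3,5], have l₃=5  ✓
Σlᵢ = 10 ⇒ even  ✓

none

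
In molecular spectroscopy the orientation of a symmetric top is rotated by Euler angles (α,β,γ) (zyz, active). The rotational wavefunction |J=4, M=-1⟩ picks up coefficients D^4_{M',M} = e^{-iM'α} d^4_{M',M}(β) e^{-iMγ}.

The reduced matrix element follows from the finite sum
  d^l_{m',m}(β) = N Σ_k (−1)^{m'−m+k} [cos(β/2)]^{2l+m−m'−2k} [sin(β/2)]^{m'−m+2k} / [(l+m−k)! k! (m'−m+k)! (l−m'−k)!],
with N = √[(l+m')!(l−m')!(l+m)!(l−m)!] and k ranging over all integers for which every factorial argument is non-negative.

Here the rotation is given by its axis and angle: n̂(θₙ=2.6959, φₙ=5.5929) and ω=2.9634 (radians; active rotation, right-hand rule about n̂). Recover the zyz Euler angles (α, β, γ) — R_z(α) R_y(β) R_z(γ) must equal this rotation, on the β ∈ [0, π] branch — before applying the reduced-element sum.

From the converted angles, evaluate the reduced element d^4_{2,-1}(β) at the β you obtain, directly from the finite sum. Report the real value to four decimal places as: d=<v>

Axis–angle → zyz. n̂ = (sinθₙcosφₙ, sinθₙsinφₙ, cosθₙ) = (+0.332393, -0.274495, -0.902312), ω = 2.9634.
R = I cosω + sinω [n̂]ₓ + (1−cosω) n̂n̂ᵀ gives
  R = [-0.764945, -0.021100, -0.643750; -0.340972, -0.834664, +0.432522; -0.546440, +0.550356, +0.631277]
β = atan2(√(R₁₃²+R₂₃²), R₃₃) = 0.887597; α = atan2(R₂₃, R₁₃) mod 2π = 2.549990; γ = atan2(R₃₂, −R₃₁) mod 2π = 0.788968
d^4_{2,-1}(β=0.8876) via the finite sum:
With c≡cos(β/2)=0.903127 and s≡sin(β/2)=0.429373, N=[720·2·6·120]^{1/2}=1018.233765
k∈{0,1,2} keeps every argument non-negative
  k=0: (−1)^3·1018.2338/(72)·0.9031^5·0.4294^3 = -0.672611
  k=1: (−1)^4·1018.2338/(48)·0.9031^3·0.4294^5 = +0.228048
  k=2: (−1)^5·1018.2338/(240)·0.9031^1·0.4294^7 = -0.010309
d^4_{2,-1}(0.8876) = -0.672611 +0.228048 -0.010309 = -0.454872

d=-0.4549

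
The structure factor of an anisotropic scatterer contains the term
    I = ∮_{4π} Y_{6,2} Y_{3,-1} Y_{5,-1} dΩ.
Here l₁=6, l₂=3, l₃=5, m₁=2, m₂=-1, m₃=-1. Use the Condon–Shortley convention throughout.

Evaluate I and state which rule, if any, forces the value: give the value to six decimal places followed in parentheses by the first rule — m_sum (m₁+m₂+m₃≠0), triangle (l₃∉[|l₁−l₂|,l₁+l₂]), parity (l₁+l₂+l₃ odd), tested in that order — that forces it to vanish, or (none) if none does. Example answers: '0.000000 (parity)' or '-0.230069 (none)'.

0.134828 (none)

Rules hold: Σm=0, L=14 even, 3≤5≤9.
N = 13·7·11 = 1001
Δ = 4!·8!·2!/15! = 1/675675
Racah Σ t=1..3: t=1:−1/8640 t=2:+1/2304 t=3:−1/8640 = 7/34560
⇒ 3j(6 3 5; 0 0 0)² = 7/429, sgn -1
Racah Σ t=0..2: t=0:+1/27648 t=1:−1/4320 t=2:+1/11520 = -1/9216
⇒ 3j(6 3 5; 2 -1 -1)² = 2/143, sgn -1
4πI² = N·(3j₀)²·(3jₘ)² = 98/429
I = +1·√(0.228438/4π) = 0.13482780
No selection rule forces the value: the integral is nonzero (none).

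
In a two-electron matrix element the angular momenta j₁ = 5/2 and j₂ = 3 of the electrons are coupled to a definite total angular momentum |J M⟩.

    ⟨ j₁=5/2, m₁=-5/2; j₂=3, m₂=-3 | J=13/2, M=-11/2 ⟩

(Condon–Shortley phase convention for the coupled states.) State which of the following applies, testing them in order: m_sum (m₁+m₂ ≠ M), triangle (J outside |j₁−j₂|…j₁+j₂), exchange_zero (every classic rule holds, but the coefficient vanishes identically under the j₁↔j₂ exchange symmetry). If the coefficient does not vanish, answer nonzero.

triangle

m-sum: m₁+m₂ = -5/2+(-3) = -11/2, M = -11/2  ✓
triangle: need |j₁−j₂| ≤ J ≤ j₁+j₂, i.e. J ∈ [1/2, 11/2]; J = 13/2 is outside ✗ ⇒ coefficient is 0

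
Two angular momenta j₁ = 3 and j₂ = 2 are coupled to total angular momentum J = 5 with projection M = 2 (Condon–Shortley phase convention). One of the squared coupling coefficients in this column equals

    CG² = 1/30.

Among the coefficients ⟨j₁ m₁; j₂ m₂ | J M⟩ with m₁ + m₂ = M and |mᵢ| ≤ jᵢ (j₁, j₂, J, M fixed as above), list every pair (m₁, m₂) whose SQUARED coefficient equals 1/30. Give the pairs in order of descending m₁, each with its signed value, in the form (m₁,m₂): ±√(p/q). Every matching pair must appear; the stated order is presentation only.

Admissible pairs with m₁+m₂ = M = 2: (0,2), (1,1), (2,0), (3,-1)
  (m₁,m₂)=(3,-1): CG² = 1/30, CG = +√(1/30)   ← matches the target
  (m₁,m₂)=(2,0): CG² = 3/10, CG = +√(3/10)
  (m₁,m₂)=(1,1): CG² = 1/2, CG = +√(1/2)
  (m₁,m₂)=(0,2): CG² = 1/6, CG = +√(1/6)
Pairs with CG² = 1/30: (3,-1): +√(1/30)

(3,-1): +√(1/30)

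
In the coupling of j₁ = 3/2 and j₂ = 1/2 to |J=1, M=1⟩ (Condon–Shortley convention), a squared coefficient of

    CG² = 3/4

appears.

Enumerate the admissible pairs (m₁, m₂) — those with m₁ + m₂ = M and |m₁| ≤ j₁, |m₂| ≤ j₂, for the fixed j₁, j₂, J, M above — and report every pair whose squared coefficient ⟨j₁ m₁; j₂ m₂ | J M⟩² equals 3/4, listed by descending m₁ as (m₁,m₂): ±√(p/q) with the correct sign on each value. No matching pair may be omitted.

Admissible pairs with m₁+m₂ = M = 1: (1/2,1/2), (3/2,-1/2)
  (m₁,m₂)=(3/2,-1/2): CG² = 3/4, CG = +√(3/4)   ← matches the target
  (m₁,m₂)=(1/2,1/2): CG² = 1/4, CG = −√(1/4)
Pairs with CG² = 3/4: (3/2,-1/2): +√(3/4)

(3/2,-1/2): +√(3/4)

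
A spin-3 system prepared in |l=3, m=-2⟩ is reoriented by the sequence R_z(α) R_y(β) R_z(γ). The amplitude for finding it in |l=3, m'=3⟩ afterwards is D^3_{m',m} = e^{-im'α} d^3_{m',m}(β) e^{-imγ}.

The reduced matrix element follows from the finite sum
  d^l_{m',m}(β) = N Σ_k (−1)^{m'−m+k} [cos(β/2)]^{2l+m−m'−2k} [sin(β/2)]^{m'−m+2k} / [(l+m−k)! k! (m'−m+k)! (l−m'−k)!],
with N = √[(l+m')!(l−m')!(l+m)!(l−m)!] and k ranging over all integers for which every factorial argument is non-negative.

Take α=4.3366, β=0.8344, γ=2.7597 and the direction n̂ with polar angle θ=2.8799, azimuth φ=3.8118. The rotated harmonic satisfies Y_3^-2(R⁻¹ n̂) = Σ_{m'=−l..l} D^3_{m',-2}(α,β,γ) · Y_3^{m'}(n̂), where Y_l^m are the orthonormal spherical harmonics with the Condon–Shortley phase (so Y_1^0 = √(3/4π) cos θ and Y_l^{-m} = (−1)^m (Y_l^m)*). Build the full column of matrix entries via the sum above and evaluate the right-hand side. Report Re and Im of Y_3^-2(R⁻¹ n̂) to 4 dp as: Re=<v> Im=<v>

Need the full column D^3_{m',-2} for m'=−3..3 at α=4.3366, β=0.8344, γ=2.7597.
cos(β/2)=0.914227, sin(β/2)=0.405202
d^3_{-3,-2}: single k=1 term ⇒ +0.633896;  D = +0.601645-0.199617i
d^3_{-2,-2}: k∈[0..1] ⇒ +0.583881 -0.573495 = +0.010386;  D = -0.000575+0.010370i
d^3_{-1,-2}: k∈[0..1] ⇒ -0.818356 +0.321520 = -0.496836;  D = +0.451354+0.207668i
d^3_{0,-2}: k∈[0..1] ⇒ +0.628233 -0.123412 = +0.504821;  D = +0.364593-0.349165i
d^3_{1,-2}: k∈[0..1] ⇒ -0.321520 +0.031580 = -0.289940;  D = -0.109694-0.268388i
d^3_{2,-2}: k∈[0..1] ⇒ +0.112659 -0.004426 = +0.108233;  D = -0.108225+0.001321i
d^3_{3,-2}: single k=0 term ⇒ -0.024462;  D = -0.008699+0.022863i
Y_3^{m'}(θ=2.8799,φ=3.8118) and Σ D·Y over m':
  (+0.6016-0.1996i)·(+0.0031+0.0065i)  (-0.0006+0.0104i)·(-0.0151+0.0643i)  (+0.4514+0.2077i)·(-0.2402+0.1904i)  (+0.3646-0.3492i)·(-0.6003+0.0000i)  (-0.1097-0.2684i)·(+0.2402+0.1904i)  (-0.1082+0.0013i)·(-0.0151-0.0643i)  (-0.0087+0.0229i)·(-0.0031+0.0065i)
Y_3^-2(R⁻¹ n̂) = -0.337965+0.170247i

Re=-0.3380 Im=0.1702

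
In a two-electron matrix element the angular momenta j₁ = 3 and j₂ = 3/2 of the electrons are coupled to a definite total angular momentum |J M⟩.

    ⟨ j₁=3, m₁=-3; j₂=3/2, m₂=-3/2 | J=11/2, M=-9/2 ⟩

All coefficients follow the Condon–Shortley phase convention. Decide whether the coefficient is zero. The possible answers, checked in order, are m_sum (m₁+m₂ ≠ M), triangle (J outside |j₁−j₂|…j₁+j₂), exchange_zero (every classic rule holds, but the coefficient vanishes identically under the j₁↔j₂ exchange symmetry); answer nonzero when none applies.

triangle

m-sum: m₁+m₂ = -3+(-3/2) = -9/2, M = -9/2  ✓
triangle: need |j₁−j₂| ≤ J ≤ j₁+j₂, i.e. J ∈ [3/2, 9/2]; J = 11/2 is outside ✗ ⇒ coefficient is 0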